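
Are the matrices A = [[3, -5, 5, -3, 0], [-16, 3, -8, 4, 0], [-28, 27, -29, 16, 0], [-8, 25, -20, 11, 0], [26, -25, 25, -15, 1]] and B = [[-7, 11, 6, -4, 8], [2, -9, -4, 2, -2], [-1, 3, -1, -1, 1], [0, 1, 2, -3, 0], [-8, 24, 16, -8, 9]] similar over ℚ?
Yes.

Two matrices over a field are similar if and only if they have the same invariant factors.

Both A and B have characteristic polynomial (x - 1)(x + 3)^4 and minimal polynomial (x - 1)(x + 3)^2. Computing further, both have invariant factors (x + 3)^2, (x - 1)(x + 3)^2. Hence A and B are similar.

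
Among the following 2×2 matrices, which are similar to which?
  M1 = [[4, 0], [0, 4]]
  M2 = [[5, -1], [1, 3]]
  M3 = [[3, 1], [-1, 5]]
2 classes: {M1}, {M2, M3}

Characteristic polynomials: χ_{M1} = (x - 4)^2, χ_{M2} = (x - 4)^2, χ_{M3} = (x - 4)^2.

{M1}: invariant factors x - 4, x - 4.

{M2, M3}: invariant factors (x - 4)^2.

Matrices are similar if and only if their invariant-factor lists agree; the partition into similarity classes is {M1}, {M2, M3}.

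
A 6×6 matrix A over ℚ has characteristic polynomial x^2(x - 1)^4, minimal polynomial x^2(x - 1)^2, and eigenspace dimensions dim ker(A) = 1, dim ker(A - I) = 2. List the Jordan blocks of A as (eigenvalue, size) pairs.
λ = 0: algebraic multiplicity 2 (exponent in χ_A), largest block size 2 (exponent in m_A), 1 block (geometric multiplicity). This forces block sizes [2].
λ = 1: algebraic multiplicity 4 (exponent in χ_A), largest block size 2 (exponent in m_A), 2 blocks (geometric multiplicity). These force block sizes [2, 2].

Jordan blocks: (0, 2), (1, 2), (1, 2)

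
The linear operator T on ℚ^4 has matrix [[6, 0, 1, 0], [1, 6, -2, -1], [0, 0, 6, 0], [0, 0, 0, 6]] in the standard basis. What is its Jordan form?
The characteristic polynomial is det(xI - A) = (x - 6)^4, so the eigenvalues are 6 (algebraic multiplicity 4).

For λ = 6: rank(A - 6I) = 2, rank((A - 6I)^2) = 1, rank((A - 6I)^3) = 0. The eigenspace has dimension 4 - 2 = 2, so there are 2 Jordan blocks; the rank sequence gives block sizes [3, 1].

Assembling the blocks gives the Jordan form J above.

J = [[6, 1, 0, 0], [0, 6, 1, 0], [0, 0, 6, 0], [0, 0, 0, 6]]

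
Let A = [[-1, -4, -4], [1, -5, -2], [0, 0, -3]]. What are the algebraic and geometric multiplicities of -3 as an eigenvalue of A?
algebraic multiplicity 3, geometric multiplicity 2

The characteristic polynomial is (x + 3)^3, so the factor x + 3 appears with exponent 3: the algebraic multiplicity is 3.

rank(A + 3I) = 1, so the eigenspace has dimension 3 - 1 = 2: the geometric multiplicity is 2.

Since 2 < 3, A is not diagonalizable.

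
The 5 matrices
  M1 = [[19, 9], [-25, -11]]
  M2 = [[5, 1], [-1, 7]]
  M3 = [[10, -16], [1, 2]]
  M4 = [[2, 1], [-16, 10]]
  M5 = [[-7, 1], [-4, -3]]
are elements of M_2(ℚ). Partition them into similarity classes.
3 classes: {M1}, {M2, M3, M4}, {M5}

Characteristic polynomials: χ_{M1} = (x - 4)^2, χ_{M2} = (x - 6)^2, χ_{M3} = (x - 6)^2, χ_{M4} = (x - 6)^2, χ_{M5} = (x + 5)^2.

{M1}: invariant factors (x - 4)^2.

{M2, M3, M4}: invariant factors (x - 6)^2.

{M5}: invariant factors (x + 5)^2.

Matrices are similar if and only if their invariant-factor lists agree; the partition into similarity classes is {M1}, {M2, M3, M4}, {M5}.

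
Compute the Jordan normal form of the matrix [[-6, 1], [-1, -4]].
The characteristic polynomial is det(xI - A) = (x + 5)^2, so the eigenvalues are -5 (algebraic multiplicity 2).

For λ = -5: rank(A + 5I) = 1, rank((A + 5I)^2) = 0. The eigenspace has dimension 2 - 1 = 1, so there is 1 Jordan block; the rank sequence gives block sizes [2].

Assembling the blocks gives the Jordan form J above.

J = [[-5, 1], [0, -5]]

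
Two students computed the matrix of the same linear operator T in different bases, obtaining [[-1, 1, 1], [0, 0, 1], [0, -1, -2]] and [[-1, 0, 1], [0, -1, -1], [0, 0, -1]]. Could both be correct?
Yes.

Two matrices over a field are similar if and only if they have the same invariant factors.

Both A and B have characteristic polynomial (x + 1)^3 and minimal polynomial (x + 1)^2. Computing further, both have invariant factors x + 1, (x + 1)^2. Hence A and B are similar.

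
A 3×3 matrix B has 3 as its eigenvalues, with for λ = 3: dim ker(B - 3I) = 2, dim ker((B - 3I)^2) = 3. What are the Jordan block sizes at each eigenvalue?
λ = 3: successive nullity increments [2, 1] count blocks of size ≥ k; block sizes are [2, 1].

Jordan blocks: (3, 2), (3, 1)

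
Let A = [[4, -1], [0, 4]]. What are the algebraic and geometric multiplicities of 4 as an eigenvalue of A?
The characteristic polynomial is (x - 4)^2, so the factor x - 4 appears with exponent 2: the algebraic multiplicity is 2.

rank(A - 4I) = 1, so the eigenspace has dimension 2 - 1 = 1: the geometric multiplicity is 1.

Since 1 < 2, A is not diagonalizable.

algebraic multiplicity 2, geometric multiplicity 1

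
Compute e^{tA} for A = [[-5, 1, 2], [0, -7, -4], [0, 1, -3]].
e^{tA} = [[e^{-5*t}, t*e^{-5*t}, 2*t*e^{-5*t}], [0, (1 - 2*t)*e^{-5*t}, -4*t*e^{-5*t}], [0, t*e^{-5*t}, (2*t + 1)*e^{-5*t}]]

A has Jordan form J = [[-5, 1, 0], [0, -5, 0], [0, 0, -5]] with A = PJP^{-1}, so e^{tA} = P e^{tJ} P^{-1}.

For a Jordan block J_k(λ), e^{tJ_k(λ)} = e^{λt} · (I + tN + t^2 N^2/2! + ... + t^{k-1} N^{k-1}/(k-1)!) where N is the nilpotent superdiagonal part.

Assembling the blocks and conjugating back gives the entries of e^{tA} as shown above.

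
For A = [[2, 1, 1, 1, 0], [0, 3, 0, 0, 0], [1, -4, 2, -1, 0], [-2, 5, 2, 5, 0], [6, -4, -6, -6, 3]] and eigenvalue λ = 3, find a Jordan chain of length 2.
We seek v_1 ∈ ker((A - 3I)^2) \ ker(A - 3I), then set v_{i+1} = (A - 3I) v_i.

One such chain is v_1 = [[-1, 1, -2, 0, 4]]^T, v_2 = [[0, 0, -3, 3, 2]]^T. Check: (A - 3I) v_2 = [[0, 0, 0, 0, 0]]^T = 0.

v_1 = [[-1, 1, -2, 0, 4]]^T, v_2 = [[0, 0, -3, 3, 2]]^T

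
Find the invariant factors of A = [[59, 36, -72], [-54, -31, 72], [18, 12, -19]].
x - 5, (x - 5)(x + 1)

The Jordan structure of A has elementary divisors (x + 1), (x - 5), (x - 5). Arranging the block sizes at each eigenvalue in decreasing order and taking row products gives the invariant factors.

Invariant factors (smallest first, each dividing the next): x - 5, (x - 5)(x + 1).

Check: the last factor (x - 5)(x + 1) is the minimal polynomial, and the product (x - 5)^2(x + 1) is the characteristic polynomial.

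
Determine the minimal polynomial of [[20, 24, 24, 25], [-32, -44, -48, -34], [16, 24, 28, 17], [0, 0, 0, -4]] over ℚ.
m_A(x) = (x - 4)(x + 4)^2

The characteristic polynomial factors as (x - 4)^2(x + 4)^2. The minimal polynomial is ∏(x - λ)^{k_λ} where k_λ is the size of the largest Jordan block at λ.

For λ = -4: rank(A + 4I) = 3, and the largest Jordan block has size 2 (the smallest k with rank((A + 4I)^k) = rank((A + 4I)^(k+1))).
For λ = 4: rank(A - 4I) = 2, and the largest Jordan block has size 1 (the smallest k with rank((A - 4I)^k) = rank((A - 4I)^(k+1))).

So m_A(x) = (x - 4)(x + 4)^2.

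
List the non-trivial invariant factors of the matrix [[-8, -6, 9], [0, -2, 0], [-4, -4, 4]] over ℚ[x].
x + 2, (x + 2)^2

The Jordan structure of A has elementary divisors (x + 2)^2, (x + 2). Arranging the block sizes at each eigenvalue in decreasing order and taking row products gives the invariant factors.

Invariant factors (smallest first, each dividing the next): x + 2, (x + 2)^2.

Check: the last factor (x + 2)^2 is the minimal polynomial, and the product (x + 2)^3 is the characteristic polynomial.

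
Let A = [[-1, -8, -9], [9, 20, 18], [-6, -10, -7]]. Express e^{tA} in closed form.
A has Jordan form J = [[2, 0, 0], [0, 5, 1], [0, 0, 5]] with A = PJP^{-1}, so e^{tA} = P e^{tJ} P^{-1}.

For a Jordan block J_k(λ), e^{tJ_k(λ)} = e^{λt} · (I + tN + t^2 N^2/2! + ... + t^{k-1} N^{k-1}/(k-1)!) where N is the nilpotent superdiagonal part.

Assembling the blocks and conjugating back gives the entries of e^{tA} as shown above.

e^{tA} = [[(2 - e^{3*t})*e^{2*t}, 2*(-t*e^{3*t} - e^{3*t} + 1)*e^{2*t}, (-3*t*e^{3*t} - 2*e^{3*t} + 2)*e^{2*t}], [3*(e^{3*t} - 1)*e^{2*t}, (6*t*e^{3*t} + 4*e^{3*t} - 3)*e^{2*t}, 3*(3*t*e^{3*t} + e^{3*t} - 1)*e^{2*t}], [2*(1 - e^{3*t})*e^{2*t}, 2*(-2*t*e^{3*t} - e^{3*t} + 1)*e^{2*t}, (-6*t*e^{3*t} - e^{3*t} + 2)*e^{2*t}]]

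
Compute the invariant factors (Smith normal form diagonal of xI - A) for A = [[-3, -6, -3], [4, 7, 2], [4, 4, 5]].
x - 3, (x - 3)^2

The Jordan structure of A has elementary divisors (x - 3)^2, (x - 3). Arranging the block sizes at each eigenvalue in decreasing order and taking row products gives the invariant factors.

Invariant factors (smallest first, each dividing the next): x - 3, (x - 3)^2.

Check: the last factor (x - 3)^2 is the minimal polynomial, and the product (x - 3)^3 is the characteristic polynomial.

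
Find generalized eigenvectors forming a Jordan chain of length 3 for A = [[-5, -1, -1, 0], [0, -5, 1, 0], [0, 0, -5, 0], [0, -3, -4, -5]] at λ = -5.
We seek v_1 ∈ ker((A + 5I)^3) \ ker((A + 5I)^2), then set v_{i+1} = (A + 5I) v_i.

One such chain is v_1 = [[0, -1, 1, 1]]^T, v_2 = [[0, 1, 0, -1]]^T, v_3 = [[-1, 0, 0, -3]]^T. Check: (A + 5I) v_3 = [[0, 0, 0, 0]]^T = 0.

v_1 = [[0, -1, 1, 1]]^T, v_2 = [[0, 1, 0, -1]]^T, v_3 = [[-1, 0, 0, -3]]^T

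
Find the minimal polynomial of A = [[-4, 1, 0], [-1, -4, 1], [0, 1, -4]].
The characteristic polynomial factors as (x + 4)^3. The minimal polynomial is ∏(x - λ)^{k_λ} where k_λ is the size of the largest Jordan block at λ.

For λ = -4: rank(A + 4I) = 2, and the largest Jordan block has size 3 (the smallest k with rank((A + 4I)^k) = rank((A + 4I)^(k+1))).

So m_A(x) = (x + 4)^3.

m_A(x) = (x + 4)^3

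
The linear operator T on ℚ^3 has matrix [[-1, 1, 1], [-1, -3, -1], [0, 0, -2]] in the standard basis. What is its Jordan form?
J = [[-2, 1, 0], [0, -2, 0], [0, 0, -2]]

The characteristic polynomial is det(xI - A) = (x + 2)^3, so the eigenvalues are -2 (algebraic multiplicity 3).

For λ = -2: rank(A + 2I) = 1, rank((A + 2I)^2) = 0. The eigenspace has dimension 3 - 1 = 2, so there are 2 Jordan blocks; the rank sequence gives block sizes [2, 1].

Assembling the blocks gives the Jordan form J above.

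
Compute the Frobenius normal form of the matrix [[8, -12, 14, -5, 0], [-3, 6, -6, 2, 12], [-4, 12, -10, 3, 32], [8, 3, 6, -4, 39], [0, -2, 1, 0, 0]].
R = [[0, 0, 0, 0, 16], [1, 0, 0, 0, 28], [0, 1, 0, 0, 24], [0, 0, 1, 0, 8], [0, 0, 0, 1, 0]]

The invariant factors of A (the non-unit diagonal entries of the Smith normal form of xI - A over ℚ[x]) are (x - 4)(x^2 + 2x + 2)^2, each dividing the next. The characteristic polynomial is their product, (x - 4)(x^2 + 2x + 2)^2.

The rational canonical form is the block-diagonal matrix of companion matrices C(f_i):
R = [[0, 0, 0, 0, 16], [1, 0, 0, 0, 28], [0, 1, 0, 0, 24], [0, 0, 1, 0, 8], [0, 0, 0, 1, 0]].

Note the characteristic polynomial does not split into linear factors over ℚ, so A has no Jordan form over ℚ; the rational canonical form exists over any field.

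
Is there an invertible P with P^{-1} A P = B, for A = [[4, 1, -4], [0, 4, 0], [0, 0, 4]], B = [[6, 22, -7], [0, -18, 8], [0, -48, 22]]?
trace(A) = 12 but trace(B) = 10. The trace is a similarity invariant, so A and B are not similar.

No.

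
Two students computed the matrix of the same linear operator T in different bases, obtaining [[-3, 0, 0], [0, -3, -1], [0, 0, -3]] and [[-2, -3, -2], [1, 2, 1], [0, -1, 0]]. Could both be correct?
trace(A) = -9 but trace(B) = 0. The trace is a similarity invariant, so A and B are not similar.

No.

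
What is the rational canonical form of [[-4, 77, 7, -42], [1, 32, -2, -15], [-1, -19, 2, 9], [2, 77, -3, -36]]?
The invariant factors of A (the non-unit diagonal entries of the Smith normal form of xI - A over ℚ[x]) are (x + 4)^2(x^2 - 2x + 6), each dividing the next. The characteristic polynomial is their product, (x + 4)^2(x^2 - 2x + 6).

The rational canonical form is the block-diagonal matrix of companion matrices C(f_i):
R = [[0, 0, 0, -96], [1, 0, 0, -16], [0, 1, 0, -6], [0, 0, 1, -6]].

Note the characteristic polynomial does not split into linear factors over ℚ, so A has no Jordan form over ℚ; the rational canonical form exists over any field.

R = [[0, 0, 0, -96], [1, 0, 0, -16], [0, 1, 0, -6], [0, 0, 1, -6]]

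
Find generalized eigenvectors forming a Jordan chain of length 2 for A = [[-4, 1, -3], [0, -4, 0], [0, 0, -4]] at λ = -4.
v_1 = [[0, 1, 0]]^T, v_2 = [[1, 0, 0]]^T

We seek v_1 ∈ ker((A + 4I)^2) \ ker(A + 4I), then set v_{i+1} = (A + 4I) v_i.

One such chain is v_1 = [[0, 1, 0]]^T, v_2 = [[1, 0, 0]]^T. Check: (A + 4I) v_2 = [[0, 0, 0]]^T = 0.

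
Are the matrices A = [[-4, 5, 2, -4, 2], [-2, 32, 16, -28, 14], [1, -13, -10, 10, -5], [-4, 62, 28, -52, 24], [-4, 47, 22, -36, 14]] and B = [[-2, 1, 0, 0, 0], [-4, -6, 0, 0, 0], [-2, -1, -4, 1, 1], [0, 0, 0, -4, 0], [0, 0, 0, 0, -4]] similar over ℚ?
Yes.

Two matrices over a field are similar if and only if they have the same invariant factors.

Both A and B have characteristic polynomial (x + 4)^5 and minimal polynomial (x + 4)^2. Computing further, both have invariant factors x + 4, (x + 4)^2, (x + 4)^2. Hence A and B are similar.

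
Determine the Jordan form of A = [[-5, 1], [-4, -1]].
The characteristic polynomial is det(xI - A) = (x + 3)^2, so the eigenvalues are -3 (algebraic multiplicity 2).

For λ = -3: rank(A + 3I) = 1, rank((A + 3I)^2) = 0. The eigenspace has dimension 2 - 1 = 1, so there is 1 Jordan block; the rank sequence gives block sizes [2].

Assembling the blocks gives the Jordan form J above.

J = [[-3, 1], [0, -3]]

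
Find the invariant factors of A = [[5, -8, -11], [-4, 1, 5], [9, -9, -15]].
(x + 3)^3

The Jordan structure of A has elementary divisors (x + 3)^3. Arranging the block sizes at each eigenvalue in decreasing order and taking row products gives the invariant factors.

Invariant factors (smallest first, each dividing the next): (x + 3)^3.

Check: the last factor (x + 3)^3 is the minimal polynomial, and the product (x + 3)^3 is the characteristic polynomial.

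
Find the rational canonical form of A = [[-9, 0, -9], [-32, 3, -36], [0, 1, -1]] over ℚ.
The invariant factors of A (the non-unit diagonal entries of the Smith normal form of xI - A over ℚ[x]) are (x + 1)(x + 3)^2, each dividing the next. The characteristic polynomial is their product, (x + 1)(x + 3)^2.

The rational canonical form is the block-diagonal matrix of companion matrices C(f_i):
R = [[0, 0, -9], [1, 0, -15], [0, 1, -7]].

R = [[0, 0, -9], [1, 0, -15], [0, 1, -7]]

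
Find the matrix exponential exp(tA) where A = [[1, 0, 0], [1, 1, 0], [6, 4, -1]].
A has Jordan form J = [[-1, 0, 0], [0, 1, 1], [0, 0, 1]] with A = PJP^{-1}, so e^{tA} = P e^{tJ} P^{-1}.

For a Jordan block J_k(λ), e^{tJ_k(λ)} = e^{λt} · (I + tN + t^2 N^2/2! + ... + t^{k-1} N^{k-1}/(k-1)!) where N is the nilpotent superdiagonal part.

Assembling the blocks and conjugating back gives the entries of e^{tA} as shown above.

e^{tA} = [[e^{t}, 0, 0], [t*e^{t}, e^{t}, 0], [2*((t + 1)*e^{2*t} - 1)*e^{-t}, 4*sinh(t), e^{-t}]]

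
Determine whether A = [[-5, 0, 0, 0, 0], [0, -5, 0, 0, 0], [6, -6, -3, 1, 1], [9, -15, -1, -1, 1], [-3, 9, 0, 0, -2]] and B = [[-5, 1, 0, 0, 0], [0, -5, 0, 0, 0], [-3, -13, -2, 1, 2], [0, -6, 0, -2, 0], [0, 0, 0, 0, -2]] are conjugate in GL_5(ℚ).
No.

Both have characteristic polynomial (x + 2)^3(x + 5)^2, but the minimal polynomial of A is (x + 2)^2(x + 5) while the minimal polynomial of B is (x + 2)^2(x + 5)^2. The minimal polynomial is a similarity invariant, so A and B are not similar.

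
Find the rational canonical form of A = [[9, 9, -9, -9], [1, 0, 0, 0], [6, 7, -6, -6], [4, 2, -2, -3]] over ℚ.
The invariant factors of A (the non-unit diagonal entries of the Smith normal form of xI - A over ℚ[x]) are (x^2 + 3)^2, each dividing the next. The characteristic polynomial is their product, (x^2 + 3)^2.

The rational canonical form is the block-diagonal matrix of companion matrices C(f_i):
R = [[0, 0, 0, -9], [1, 0, 0, 0], [0, 1, 0, -6], [0, 0, 1, 0]].

Note the characteristic polynomial does not split into linear factors over ℚ, so A has no Jordan form over ℚ; the rational canonical form exists over any field.

R = [[0, 0, 0, -9], [1, 0, 0, 0], [0, 1, 0, -6], [0, 0, 1, 0]]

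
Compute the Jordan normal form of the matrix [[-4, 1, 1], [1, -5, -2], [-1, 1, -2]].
The characteristic polynomial is det(xI - A) = (x + 3)(x + 4)^2, so the eigenvalues are -4 (algebraic multiplicity 2), -3 (algebraic multiplicity 1).

For λ = -4: rank(A + 4I) = 2, rank((A + 4I)^2) = 1. The eigenspace has dimension 3 - 2 = 1, so there is 1 Jordan block; the rank sequence gives block sizes [2].

For λ = -3: algebraic multiplicity 1 gives one 1×1 block.

Assembling the blocks gives the Jordan form J above.

J = [[-4, 1, 0], [0, -4, 0], [0, 0, -3]]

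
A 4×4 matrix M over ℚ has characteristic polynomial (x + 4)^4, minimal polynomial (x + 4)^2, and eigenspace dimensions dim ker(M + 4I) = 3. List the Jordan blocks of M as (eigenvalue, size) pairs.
Jordan blocks: (-4, 2), (-4, 1), (-4, 1)

λ = -4: algebraic multiplicity 4 (exponent in χ_M), largest block size 2 (exponent in m_M), 3 blocks (geometric multiplicity). These force block sizes [2, 1, 1].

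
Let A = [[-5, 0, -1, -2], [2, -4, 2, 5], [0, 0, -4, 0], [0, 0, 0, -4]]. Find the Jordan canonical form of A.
The characteristic polynomial is det(xI - A) = (x + 4)^3(x + 5), so the eigenvalues are -5 (algebraic multiplicity 1), -4 (algebraic multiplicity 3).

For λ = -5: algebraic multiplicity 1 gives one 1×1 block.

For λ = -4: rank(A + 4I) = 2, rank((A + 4I)^2) = 1. The eigenspace has dimension 4 - 2 = 2, so there are 2 Jordan blocks; the rank sequence gives block sizes [2, 1].

Assembling the blocks gives the Jordan form J above.

J = [[-5, 0, 0, 0], [0, -4, 1, 0], [0, 0, -4, 0], [0, 0, 0, -4]]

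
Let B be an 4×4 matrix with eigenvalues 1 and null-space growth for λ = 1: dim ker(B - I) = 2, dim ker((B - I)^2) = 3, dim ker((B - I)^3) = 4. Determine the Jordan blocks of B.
Jordan blocks: (1, 3), (1, 1)

λ = 1: successive nullity increments [2, 1, 1] count blocks of size ≥ k; block sizes are [3, 1].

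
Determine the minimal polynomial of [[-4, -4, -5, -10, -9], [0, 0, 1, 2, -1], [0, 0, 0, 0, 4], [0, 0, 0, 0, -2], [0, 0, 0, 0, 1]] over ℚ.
The characteristic polynomial factors as x^3(x - 1)(x + 4). The minimal polynomial is ∏(x - λ)^{k_λ} where k_λ is the size of the largest Jordan block at λ.

For λ = -4: rank(A + 4I) = 4, and the largest Jordan block has size 1 (the smallest k with rank((A + 4I)^k) = rank((A + 4I)^(k+1))).
For λ = 0: rank(A) = 3, and the largest Jordan block has size 2 (the smallest k with rank(A^k) = rank(A^(k+1))).
For λ = 1: rank(A - I) = 4, and the largest Jordan block has size 1 (the smallest k with rank((A - I)^k) = rank((A - I)^(k+1))).

So m_A(x) = x^2(x - 1)(x + 4).

m_A(x) = x^2(x - 1)(x + 4)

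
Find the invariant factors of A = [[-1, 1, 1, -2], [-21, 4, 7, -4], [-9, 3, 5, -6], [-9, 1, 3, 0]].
x - 2, (x - 2)^3

The Jordan structure of A has elementary divisors (x - 2)^3, (x - 2). Arranging the block sizes at each eigenvalue in decreasing order and taking row products gives the invariant factors.

Invariant factors (smallest first, each dividing the next): x - 2, (x - 2)^3.

Check: the last factor (x - 2)^3 is the minimal polynomial, and the product (x - 2)^4 is the characteristic polynomial.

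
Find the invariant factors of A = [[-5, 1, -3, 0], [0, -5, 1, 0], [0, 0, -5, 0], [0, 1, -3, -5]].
The Jordan structure of A has elementary divisors (x + 5)^3, (x + 5). Arranging the block sizes at each eigenvalue in decreasing order and taking row products gives the invariant factors.

Invariant factors (smallest first, each dividing the next): x + 5, (x + 5)^3.

Check: the last factor (x + 5)^3 is the minimal polynomial, and the product (x + 5)^4 is the characteristic polynomial.

x + 5, (x + 5)^3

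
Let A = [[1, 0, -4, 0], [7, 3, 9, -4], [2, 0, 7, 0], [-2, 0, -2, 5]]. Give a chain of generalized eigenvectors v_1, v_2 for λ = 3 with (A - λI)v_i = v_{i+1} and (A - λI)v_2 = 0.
v_1 = [[2, -2, -1, 1]]^T, v_2 = [[0, 1, 0, 0]]^T

We seek v_1 ∈ ker((A - 3I)^2) \ ker(A - 3I), then set v_{i+1} = (A - 3I) v_i.

One such chain is v_1 = [[2, -2, -1, 1]]^T, v_2 = [[0, 1, 0, 0]]^T. Check: (A - 3I) v_2 = [[0, 0, 0, 0]]^T = 0.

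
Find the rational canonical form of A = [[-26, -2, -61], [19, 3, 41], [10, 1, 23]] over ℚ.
R = [[0, 0, -3], [1, 0, 0], [0, 1, 0]]

The invariant factors of A (the non-unit diagonal entries of the Smith normal form of xI - A over ℚ[x]) are x^3 + 3, each dividing the next. The characteristic polynomial is their product, x^3 + 3.

The rational canonical form is the block-diagonal matrix of companion matrices C(f_i):
R = [[0, 0, -3], [1, 0, 0], [0, 1, 0]].

Note the characteristic polynomial does not split into linear factors over ℚ, so A has no Jordan form over ℚ; the rational canonical form exists over any field.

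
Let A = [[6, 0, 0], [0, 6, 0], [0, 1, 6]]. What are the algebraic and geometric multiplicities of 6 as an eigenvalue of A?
algebraic multiplicity 3, geometric multiplicity 2

The characteristic polynomial is (x - 6)^3, so the factor x - 6 appears with exponent 3: the algebraic multiplicity is 3.

rank(A - 6I) = 1, so the eigenspace has dimension 3 - 1 = 2: the geometric multiplicity is 2.

Since 2 < 3, A is not diagonalizable.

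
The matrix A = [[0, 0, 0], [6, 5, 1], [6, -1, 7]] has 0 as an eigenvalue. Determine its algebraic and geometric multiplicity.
algebraic multiplicity 1, geometric multiplicity 1

The characteristic polynomial is x(x - 6)^2, so the factor x appears with exponent 1: the algebraic multiplicity is 1.

rank(A) = 2, so the eigenspace has dimension 3 - 2 = 1: the geometric multiplicity is 1.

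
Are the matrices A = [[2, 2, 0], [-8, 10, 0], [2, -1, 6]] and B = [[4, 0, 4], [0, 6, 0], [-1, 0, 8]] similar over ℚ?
Yes.

Two matrices over a field are similar if and only if they have the same invariant factors.

Both A and B have characteristic polynomial (x - 6)^3 and minimal polynomial (x - 6)^2. Computing further, both have invariant factors x - 6, (x - 6)^2. Hence A and B are similar.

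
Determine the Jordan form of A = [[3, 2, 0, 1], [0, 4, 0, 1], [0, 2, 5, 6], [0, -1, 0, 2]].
J = [[3, 1, 0, 0], [0, 3, 1, 0], [0, 0, 3, 0], [0, 0, 0, 5]]

The characteristic polynomial is det(xI - A) = (x - 5)(x - 3)^3, so the eigenvalues are 3 (algebraic multiplicity 3), 5 (algebraic multiplicity 1).

For λ = 3: rank(A - 3I) = 3, rank((A - 3I)^2) = 2, rank((A - 3I)^3) = 1. The eigenspace has dimension 4 - 3 = 1, so there is 1 Jordan block; the rank sequence gives block sizes [3].

For λ = 5: algebraic multiplicity 1 gives one 1×1 block.

Assembling the blocks gives the Jordan form J above.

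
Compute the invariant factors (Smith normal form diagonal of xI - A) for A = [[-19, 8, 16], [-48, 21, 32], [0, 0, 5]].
x - 5, (x - 5)(x + 3)

The Jordan structure of A has elementary divisors (x + 3), (x - 5), (x - 5). Arranging the block sizes at each eigenvalue in decreasing order and taking row products gives the invariant factors.

Invariant factors (smallest first, each dividing the next): x - 5, (x - 5)(x + 3).

Check: the last factor (x - 5)(x + 3) is the minimal polynomial, and the product (x - 5)^2(x + 3) is the characteristic polynomial.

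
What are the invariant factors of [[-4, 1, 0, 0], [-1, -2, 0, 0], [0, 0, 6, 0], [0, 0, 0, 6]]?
The Jordan structure of A has elementary divisors (x + 3)^2, (x - 6), (x - 6). Arranging the block sizes at each eigenvalue in decreasing order and taking row products gives the invariant factors.

Invariant factors (smallest first, each dividing the next): x - 6, (x - 6)(x + 3)^2.

Check: the last factor (x - 6)(x + 3)^2 is the minimal polynomial, and the product (x - 6)^2(x + 3)^2 is the characteristic polynomial.

x - 6, (x - 6)(x + 3)^2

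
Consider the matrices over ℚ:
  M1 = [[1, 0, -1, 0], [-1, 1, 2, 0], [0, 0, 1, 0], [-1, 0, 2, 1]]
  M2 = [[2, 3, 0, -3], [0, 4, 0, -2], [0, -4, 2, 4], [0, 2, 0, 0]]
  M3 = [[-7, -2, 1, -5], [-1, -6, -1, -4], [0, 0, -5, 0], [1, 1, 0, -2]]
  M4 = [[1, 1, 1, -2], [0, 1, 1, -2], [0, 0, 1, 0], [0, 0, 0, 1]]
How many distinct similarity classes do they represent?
Characteristic polynomials: χ_{M1} = (x - 1)^4, χ_{M2} = (x - 2)^4, χ_{M3} = (x + 5)^4, χ_{M4} = (x - 1)^4.

{M1, M4}: invariant factors x - 1, (x - 1)^3.

{M2}: invariant factors x - 2, x - 2, (x - 2)^2.

{M3}: invariant factors x + 5, (x + 5)^3.

Matrices are similar if and only if their invariant-factor lists agree; the partition into similarity classes is {M1, M4}, {M2}, {M3}.

3 classes: {M1, M4}, {M2}, {M3}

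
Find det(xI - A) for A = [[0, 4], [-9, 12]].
xI - A = [[x, -4], [9, x - 12]].

Expanding det(xI - A) along the first row:
det(xI - A) = + (x)·det([[x - 12]]) - (-4)·det([[9]]).

Evaluating gives χ_A(x) = x^2 - 12x + 36 = (x - 6)^2.

χ_A(x) = (x - 6)^2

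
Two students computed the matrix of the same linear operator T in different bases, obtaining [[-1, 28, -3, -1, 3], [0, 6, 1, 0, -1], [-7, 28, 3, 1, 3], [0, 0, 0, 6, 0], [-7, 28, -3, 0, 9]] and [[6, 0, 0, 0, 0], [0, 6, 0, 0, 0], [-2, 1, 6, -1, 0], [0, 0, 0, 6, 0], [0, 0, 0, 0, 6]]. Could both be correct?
No.

trace(A) = 23 but trace(B) = 30. The trace is a similarity invariant, so A and B are not similar.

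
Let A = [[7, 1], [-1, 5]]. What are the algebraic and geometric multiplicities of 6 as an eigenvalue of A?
The characteristic polynomial is (x - 6)^2, so the factor x - 6 appears with exponent 2: the algebraic multiplicity is 2.

rank(A - 6I) = 1, so the eigenspace has dimension 2 - 1 = 1: the geometric multiplicity is 1.

Since 1 < 2, A is not diagonalizable.

algebraic multiplicity 2, geometric multiplicity 1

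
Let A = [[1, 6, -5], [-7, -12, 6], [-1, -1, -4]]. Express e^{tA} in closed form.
e^{tA} = [[(-t^2 + 12*t + 2)*e^{-5*t}/2, t*(12 - t)*e^{-5*t}/2, t*(t - 10)*e^{-5*t}/2], [t*(t - 14)*e^{-5*t}/2, (t^2 - 14*t + 2)*e^{-5*t}/2, t*(12 - t)*e^{-5*t}/2], [-t*e^{-5*t}, -t*e^{-5*t}, (t + 1)*e^{-5*t}]]

A has Jordan form J = [[-5, 1, 0], [0, -5, 1], [0, 0, -5]] with A = PJP^{-1}, so e^{tA} = P e^{tJ} P^{-1}.

For a Jordan block J_k(λ), e^{tJ_k(λ)} = e^{λt} · (I + tN + t^2 N^2/2! + ... + t^{k-1} N^{k-1}/(k-1)!) where N is the nilpotent superdiagonal part.

Assembling the blocks and conjugating back gives the entries of e^{tA} as shown above.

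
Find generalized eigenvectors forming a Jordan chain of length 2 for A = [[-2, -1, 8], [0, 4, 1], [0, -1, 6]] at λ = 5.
We seek v_1 ∈ ker((A - 5I)^2) \ ker(A - 5I), then set v_{i+1} = (A - 5I) v_i.

One such chain is v_1 = [[-2, -3, -2]]^T, v_2 = [[1, 1, 1]]^T. Check: (A - 5I) v_2 = [[0, 0, 0]]^T = 0.

v_1 = [[-2, -3, -2]]^T, v_2 = [[1, 1, 1]]^T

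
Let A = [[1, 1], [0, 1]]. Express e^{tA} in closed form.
A has Jordan form J = [[1, 1], [0, 1]] with A = PJP^{-1}, so e^{tA} = P e^{tJ} P^{-1}.

For a Jordan block J_k(λ), e^{tJ_k(λ)} = e^{λt} · (I + tN + t^2 N^2/2! + ... + t^{k-1} N^{k-1}/(k-1)!) where N is the nilpotent superdiagonal part.

Assembling the blocks and conjugating back gives the entries of e^{tA} as shown above.

e^{tA} = [[e^{t}, t*e^{t}], [0, e^{t}]]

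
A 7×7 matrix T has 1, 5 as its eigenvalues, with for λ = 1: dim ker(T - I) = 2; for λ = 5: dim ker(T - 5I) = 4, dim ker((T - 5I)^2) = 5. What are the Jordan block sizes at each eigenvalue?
Jordan blocks: (1, 1), (1, 1), (5, 2), (5, 1), (5, 1), (5, 1)

λ = 1: successive nullity increments [2] count blocks of size ≥ k; block sizes are [1, 1].
λ = 5: successive nullity increments [4, 1] count blocks of size ≥ k; block sizes are [2, 1, 1, 1].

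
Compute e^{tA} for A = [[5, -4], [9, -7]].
e^{tA} = [[(6*t + 1)*e^{-t}, -4*t*e^{-t}], [9*t*e^{-t}, (1 - 6*t)*e^{-t}]]

A has Jordan form J = [[-1, 1], [0, -1]] with A = PJP^{-1}, so e^{tA} = P e^{tJ} P^{-1}.

For a Jordan block J_k(λ), e^{tJ_k(λ)} = e^{λt} · (I + tN + t^2 N^2/2! + ... + t^{k-1} N^{k-1}/(k-1)!) where N is the nilpotent superdiagonal part.

Assembling the blocks and conjugating back gives the entries of e^{tA} as shown above.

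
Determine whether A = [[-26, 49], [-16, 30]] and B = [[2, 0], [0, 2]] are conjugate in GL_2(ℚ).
No.

Both have characteristic polynomial (x - 2)^2, but the minimal polynomial of A is (x - 2)^2 while the minimal polynomial of B is x - 2. The minimal polynomial is a similarity invariant, so A and B are not similar.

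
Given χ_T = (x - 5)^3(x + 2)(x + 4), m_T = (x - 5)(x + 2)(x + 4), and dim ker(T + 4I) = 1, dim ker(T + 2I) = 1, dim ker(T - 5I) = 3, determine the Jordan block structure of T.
Jordan blocks: (-4, 1), (-2, 1), (5, 1), (5, 1), (5, 1)

λ = -4: algebraic multiplicity 1 (exponent in χ_T), largest block size 1 (exponent in m_T), 1 block (geometric multiplicity). This forces block sizes [1].
λ = -2: algebraic multiplicity 1 (exponent in χ_T), largest block size 1 (exponent in m_T), 1 block (geometric multiplicity). This forces block sizes [1].
λ = 5: algebraic multiplicity 3 (exponent in χ_T), largest block size 1 (exponent in m_T), 3 blocks (geometric multiplicity). These force block sizes [1, 1, 1].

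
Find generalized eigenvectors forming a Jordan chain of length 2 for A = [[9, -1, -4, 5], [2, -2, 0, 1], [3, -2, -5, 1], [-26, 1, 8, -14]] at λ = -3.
v_1 = [[2, 1, 0, -4]]^T, v_2 = [[3, 1, 0, -7]]^T

We seek v_1 ∈ ker((A + 3I)^2) \ ker(A + 3I), then set v_{i+1} = (A + 3I) v_i.

One such chain is v_1 = [[2, 1, 0, -4]]^T, v_2 = [[3, 1, 0, -7]]^T. Check: (A + 3I) v_2 = [[0, 0, 0, 0]]^T = 0.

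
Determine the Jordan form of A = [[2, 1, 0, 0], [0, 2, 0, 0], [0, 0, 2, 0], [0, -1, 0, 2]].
The characteristic polynomial is det(xI - A) = (x - 2)^4, so the eigenvalues are 2 (algebraic multiplicity 4).

For λ = 2: rank(A - 2I) = 1, rank((A - 2I)^2) = 0. The eigenspace has dimension 4 - 1 = 3, so there are 3 Jordan blocks; the rank sequence gives block sizes [2, 1, 1].

Assembling the blocks gives the Jordan form J above.

J = [[2, 1, 0, 0], [0, 2, 0, 0], [0, 0, 2, 0], [0, 0, 0, 2]]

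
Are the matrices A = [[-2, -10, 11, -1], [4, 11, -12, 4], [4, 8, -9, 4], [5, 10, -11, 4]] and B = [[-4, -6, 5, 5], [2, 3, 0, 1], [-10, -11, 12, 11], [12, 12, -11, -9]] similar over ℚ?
trace(A) = 4 but trace(B) = 2. The trace is a similarity invariant, so A and B are not similar.

No.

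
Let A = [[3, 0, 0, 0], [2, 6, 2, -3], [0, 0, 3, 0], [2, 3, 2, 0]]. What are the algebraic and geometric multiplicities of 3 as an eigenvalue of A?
The characteristic polynomial is (x - 3)^4, so the factor x - 3 appears with exponent 4: the algebraic multiplicity is 4.

rank(A - 3I) = 1, so the eigenspace has dimension 4 - 1 = 3: the geometric multiplicity is 3.

Since 3 < 4, A is not diagonalizable.

algebraic multiplicity 4, geometric multiplicity 3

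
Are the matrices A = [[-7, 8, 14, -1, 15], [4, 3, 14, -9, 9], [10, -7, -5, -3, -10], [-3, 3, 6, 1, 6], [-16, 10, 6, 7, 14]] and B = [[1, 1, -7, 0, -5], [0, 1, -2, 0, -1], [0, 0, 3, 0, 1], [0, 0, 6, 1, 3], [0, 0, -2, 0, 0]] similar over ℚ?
Both have characteristic polynomial (x - 2)(x - 1)^4 and minimal polynomial (x - 2)(x - 1)^2. But rank(A - I) = 3 for A while rank(B - I) = 2 for B, so the number of Jordan blocks at λ = 1 differs. A and B are not similar.

No.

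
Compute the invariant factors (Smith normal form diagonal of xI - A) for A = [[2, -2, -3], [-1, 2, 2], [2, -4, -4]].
x^3

The Jordan structure of A has elementary divisors x^3. Arranging the block sizes at each eigenvalue in decreasing order and taking row products gives the invariant factors.

Invariant factors (smallest first, each dividing the next): x^3.

Check: the last factor x^3 is the minimal polynomial, and the product x^3 is the characteristic polynomial.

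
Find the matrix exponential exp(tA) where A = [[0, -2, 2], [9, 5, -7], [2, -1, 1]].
A has Jordan form J = [[2, 1, 0], [0, 2, 1], [0, 0, 2]] with A = PJP^{-1}, so e^{tA} = P e^{tJ} P^{-1}.

For a Jordan block J_k(λ), e^{tJ_k(λ)} = e^{λt} · (I + tN + t^2 N^2/2! + ... + t^{k-1} N^{k-1}/(k-1)!) where N is the nilpotent superdiagonal part.

Assembling the blocks and conjugating back gives the entries of e^{tA} as shown above.

e^{tA} = [[(-5*t^2 - 2*t + 1)*e^{2*t}, -2*t*(t + 1)*e^{2*t}, 2*t*(2*t + 1)*e^{2*t}], [t*(18 - 5*t)*e^{2*t}/2, (-t^2 + 3*t + 1)*e^{2*t}, t*(2*t - 7)*e^{2*t}], [t*(4 - 15*t)*e^{2*t}/2, -t*(3*t + 1)*e^{2*t}, (6*t^2 - t + 1)*e^{2*t}]]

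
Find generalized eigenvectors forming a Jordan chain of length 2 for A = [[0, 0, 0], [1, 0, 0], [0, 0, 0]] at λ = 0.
We seek v_1 ∈ ker(A^2) \ ker(A), then set v_{i+1} = A v_i.

One such chain is v_1 = [[1, 5, 0]]^T, v_2 = [[0, 1, 0]]^T. Check: A v_2 = [[0, 0, 0]]^T = 0.

v_1 = [[1, 5, 0]]^T, v_2 = [[0, 1, 0]]^T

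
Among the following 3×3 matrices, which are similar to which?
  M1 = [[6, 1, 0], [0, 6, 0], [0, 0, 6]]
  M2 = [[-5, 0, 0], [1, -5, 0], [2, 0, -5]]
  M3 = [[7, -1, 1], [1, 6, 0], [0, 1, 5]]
Characteristic polynomials: χ_{M1} = (x - 6)^3, χ_{M2} = (x + 5)^3, χ_{M3} = (x - 6)^3.

{M1}: invariant factors x - 6, (x - 6)^2.

{M2}: invariant factors x + 5, (x + 5)^2.

{M3}: invariant factors (x - 6)^3.

Matrices are similar if and only if their invariant-factor lists agree; the partition into similarity classes is {M1}, {M2}, {M3}.

3 classes: {M1}, {M2}, {M3}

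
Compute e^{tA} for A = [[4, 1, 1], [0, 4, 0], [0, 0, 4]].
A has Jordan form J = [[4, 1, 0], [0, 4, 0], [0, 0, 4]] with A = PJP^{-1}, so e^{tA} = P e^{tJ} P^{-1}.

For a Jordan block J_k(λ), e^{tJ_k(λ)} = e^{λt} · (I + tN + t^2 N^2/2! + ... + t^{k-1} N^{k-1}/(k-1)!) where N is the nilpotent superdiagonal part.

Assembling the blocks and conjugating back gives the entries of e^{tA} as shown above.

e^{tA} = [[e^{4*t}, t*e^{4*t}, t*e^{4*t}], [0, e^{4*t}, 0], [0, 0, e^{4*t}]]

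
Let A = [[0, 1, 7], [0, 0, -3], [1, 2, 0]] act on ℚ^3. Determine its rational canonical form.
R = [[0, 0, -3], [1, 0, 1], [0, 1, 0]]

The invariant factors of A (the non-unit diagonal entries of the Smith normal form of xI - A over ℚ[x]) are x^3 - x + 3, each dividing the next. The characteristic polynomial is their product, x^3 - x + 3.

The rational canonical form is the block-diagonal matrix of companion matrices C(f_i):
R = [[0, 0, -3], [1, 0, 1], [0, 1, 0]].

Note the characteristic polynomial does not split into linear factors over ℚ, so A has no Jordan form over ℚ; the rational canonical form exists over any field.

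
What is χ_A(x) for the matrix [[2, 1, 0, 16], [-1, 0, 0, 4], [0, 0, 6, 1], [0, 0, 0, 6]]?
xI - A = [[x - 2, -1, 0, -16], [1, x, 0, -4], [0, 0, x - 6, -1], [0, 0, 0, x - 6]].

Expanding det(xI - A) along the first row:
det(xI - A) = + (x - 2)·det([[x, 0, -4], [0, x - 6, -1], [0, 0, x - 6]]) - (-1)·det([[1, 0, -4], [0, x - 6, -1], [0, 0, x - 6]]) + (0)·det([[1, x, -4], [0, 0, -1], [0, 0, x - 6]]) - (-16)·det([[1, x, 0], [0, 0, x - 6], [0, 0, 0]]).

Evaluating gives χ_A(x) = x^4 - 14x^3 + 61x^2 - 84x + 36 = (x - 6)^2(x - 1)^2.

χ_A(x) = (x - 6)^2(x - 1)^2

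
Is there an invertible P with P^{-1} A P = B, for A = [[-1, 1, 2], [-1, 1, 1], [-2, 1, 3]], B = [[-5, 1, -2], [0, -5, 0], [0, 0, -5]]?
trace(A) = 3 but trace(B) = -15. The trace is a similarity invariant, so A and B are not similar.

No.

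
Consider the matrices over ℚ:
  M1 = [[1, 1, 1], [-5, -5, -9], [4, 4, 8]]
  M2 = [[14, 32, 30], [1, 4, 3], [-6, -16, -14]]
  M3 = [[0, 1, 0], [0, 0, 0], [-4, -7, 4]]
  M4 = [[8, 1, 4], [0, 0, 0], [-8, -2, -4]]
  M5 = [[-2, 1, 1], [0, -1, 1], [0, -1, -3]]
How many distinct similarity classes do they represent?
2 classes: {M1, M2, M3, M4}, {M5}

Characteristic polynomials: χ_{M1} = x^2(x - 4), χ_{M2} = x^2(x - 4), χ_{M3} = x^2(x - 4), χ_{M4} = x^2(x - 4), χ_{M5} = (x + 2)^3.

{M1, M2, M3, M4}: invariant factors x^2(x - 4).

{M5}: invariant factors x + 2, (x + 2)^2.

Matrices are similar if and only if their invariant-factor lists agree; the partition into similarity classes is {M1, M2, M3, M4}, {M5}.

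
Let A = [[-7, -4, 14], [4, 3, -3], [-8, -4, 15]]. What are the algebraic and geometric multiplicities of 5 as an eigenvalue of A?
algebraic multiplicity 2, geometric multiplicity 1

The characteristic polynomial is (x - 5)^2(x - 1), so the factor x - 5 appears with exponent 2: the algebraic multiplicity is 2.

rank(A - 5I) = 2, so the eigenspace has dimension 3 - 2 = 1: the geometric multiplicity is 1.

Since 1 < 2, A is not diagonalizable.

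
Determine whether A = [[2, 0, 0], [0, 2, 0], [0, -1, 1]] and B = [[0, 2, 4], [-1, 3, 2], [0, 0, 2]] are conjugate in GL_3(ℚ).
Yes.

Two matrices over a field are similar if and only if they have the same invariant factors.

Both A and B have characteristic polynomial (x - 2)^2(x - 1) and minimal polynomial (x - 2)(x - 1). Computing further, both have invariant factors x - 2, (x - 2)(x - 1). Hence A and B are similar.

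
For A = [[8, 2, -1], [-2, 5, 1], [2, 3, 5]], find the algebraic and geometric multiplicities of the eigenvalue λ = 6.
algebraic multiplicity 3, geometric multiplicity 1

The characteristic polynomial is (x - 6)^3, so the factor x - 6 appears with exponent 3: the algebraic multiplicity is 3.

rank(A - 6I) = 2, so the eigenspace has dimension 3 - 2 = 1: the geometric multiplicity is 1.

Since 1 < 3, A is not diagonalizable.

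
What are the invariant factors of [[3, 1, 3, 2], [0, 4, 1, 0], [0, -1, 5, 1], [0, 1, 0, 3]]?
(x - 4)^3(x - 3)

The Jordan structure of A has elementary divisors (x - 3), (x - 4)^3. Arranging the block sizes at each eigenvalue in decreasing order and taking row products gives the invariant factors.

Invariant factors (smallest first, each dividing the next): (x - 4)^3(x - 3).

Check: the last factor (x - 4)^3(x - 3) is the minimal polynomial, and the product (x - 4)^3(x - 3) is the characteristic polynomial.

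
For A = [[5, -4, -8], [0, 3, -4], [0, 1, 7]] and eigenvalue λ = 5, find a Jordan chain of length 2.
v_1 = [[0, 1, 0]]^T, v_2 = [[-4, -2, 1]]^T

We seek v_1 ∈ ker((A - 5I)^2) \ ker(A - 5I), then set v_{i+1} = (A - 5I) v_i.

One such chain is v_1 = [[0, 1, 0]]^T, v_2 = [[-4, -2, 1]]^T. Check: (A - 5I) v_2 = [[0, 0, 0]]^T = 0.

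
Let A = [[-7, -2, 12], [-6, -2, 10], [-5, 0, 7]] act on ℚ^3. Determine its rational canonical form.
The invariant factors of A (the non-unit diagonal entries of the Smith normal form of xI - A over ℚ[x]) are (x + 3)(x^2 - x + 2), each dividing the next. The characteristic polynomial is their product, (x + 3)(x^2 - x + 2).

The rational canonical form is the block-diagonal matrix of companion matrices C(f_i):
R = [[0, 0, -6], [1, 0, 1], [0, 1, -2]].

Note the characteristic polynomial does not split into linear factors over ℚ, so A has no Jordan form over ℚ; the rational canonical form exists over any field.

R = [[0, 0, -6], [1, 0, 1], [0, 1, -2]]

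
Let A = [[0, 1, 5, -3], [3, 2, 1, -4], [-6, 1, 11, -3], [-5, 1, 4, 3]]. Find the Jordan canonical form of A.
The characteristic polynomial is det(xI - A) = (x - 6)^2(x - 2)^2, so the eigenvalues are 2 (algebraic multiplicity 2), 6 (algebraic multiplicity 2).

For λ = 2: rank(A - 2I) = 3, rank((A - 2I)^2) = 2. The eigenspace has dimension 4 - 3 = 1, so there is 1 Jordan block; the rank sequence gives block sizes [2].

For λ = 6: rank(A - 6I) = 3, rank((A - 6I)^2) = 2. The eigenspace has dimension 4 - 3 = 1, so there is 1 Jordan block; the rank sequence gives block sizes [2].

Assembling the blocks gives the Jordan form J above.

J = [[2, 1, 0, 0], [0, 2, 0, 0], [0, 0, 6, 1], [0, 0, 0, 6]]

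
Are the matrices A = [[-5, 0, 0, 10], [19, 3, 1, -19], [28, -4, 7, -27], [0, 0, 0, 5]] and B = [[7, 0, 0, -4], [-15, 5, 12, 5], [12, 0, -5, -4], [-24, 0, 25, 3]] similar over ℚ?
Two matrices over a field are similar if and only if they have the same invariant factors.

Both A and B have characteristic polynomial (x - 5)^3(x + 5) and minimal polynomial (x - 5)^3(x + 5). Computing further, both have invariant factors (x - 5)^3(x + 5). Hence A and B are similar.

Yes.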